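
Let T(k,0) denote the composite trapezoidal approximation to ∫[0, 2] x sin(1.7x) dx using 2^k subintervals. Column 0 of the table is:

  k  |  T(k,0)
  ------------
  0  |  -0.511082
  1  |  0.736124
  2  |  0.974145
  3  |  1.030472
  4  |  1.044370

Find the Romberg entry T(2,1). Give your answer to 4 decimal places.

Richardson extrapolation on the trapezoidal column (denominator 4−1=3):
T(2,1) = 0.974145 + (0.974145 − 0.736124)/3 = 1.053485

1.0535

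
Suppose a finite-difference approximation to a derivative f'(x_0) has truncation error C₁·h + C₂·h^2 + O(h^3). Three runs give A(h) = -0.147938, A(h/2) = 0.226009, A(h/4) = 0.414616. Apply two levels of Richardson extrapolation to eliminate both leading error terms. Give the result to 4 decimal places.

First eliminate the h term (factor 2^1 = 2):
  B₁ = (2·0.226009 − (-0.147938))/1 = 0.599956
  B₂ = (2·0.414616 − 0.226009)/1 = 0.603223
Then eliminate the h^2 term (factor 2^2 = 4):
  (4·0.603223 − 0.599956)/3 = 0.604312

0.6043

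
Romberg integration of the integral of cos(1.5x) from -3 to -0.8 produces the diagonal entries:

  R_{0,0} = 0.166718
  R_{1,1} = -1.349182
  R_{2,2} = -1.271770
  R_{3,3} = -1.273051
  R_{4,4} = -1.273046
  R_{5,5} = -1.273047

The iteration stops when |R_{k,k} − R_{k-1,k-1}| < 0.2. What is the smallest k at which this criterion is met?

k = 2

|R_{1,1} − R_{0,0}| = 1.515900 ≥ 0.2
|R_{2,2} − R_{1,1}| = 0.077412 < 0.2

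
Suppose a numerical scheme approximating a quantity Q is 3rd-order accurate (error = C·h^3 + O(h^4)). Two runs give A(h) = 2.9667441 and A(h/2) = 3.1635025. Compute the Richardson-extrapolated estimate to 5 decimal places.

3.19161

Extrapolated value = (8·A(h/2) − A(h)) / (8 − 1)
= (8·3.1635025 − 2.9667441) / 7
= 22.3412759 / 7 = 3.1916108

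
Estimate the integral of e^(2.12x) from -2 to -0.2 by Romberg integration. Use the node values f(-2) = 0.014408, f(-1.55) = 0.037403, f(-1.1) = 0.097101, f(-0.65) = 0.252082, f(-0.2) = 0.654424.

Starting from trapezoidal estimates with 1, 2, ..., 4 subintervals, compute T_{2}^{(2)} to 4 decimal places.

T_{0}^{(0)} (trapezoid, 1 panel, h=1.8000): 0.601949
T_{1}^{(0)} (trapezoid, 2 panels, h=0.9000): 0.388365
T_{2}^{(0)} (trapezoid, 4 panels, h=0.4500): 0.324451
T_{1}^{(1)} = 0.388365 + (0.388365 − 0.601949)/3 = 0.317170
T_{2}^{(1)} = 0.324451 + (0.324451 − 0.388365)/3 = 0.303146
T_{2}^{(2)} = 0.303146 + (0.303146 − 0.317170)/15 = 0.302211

0.3022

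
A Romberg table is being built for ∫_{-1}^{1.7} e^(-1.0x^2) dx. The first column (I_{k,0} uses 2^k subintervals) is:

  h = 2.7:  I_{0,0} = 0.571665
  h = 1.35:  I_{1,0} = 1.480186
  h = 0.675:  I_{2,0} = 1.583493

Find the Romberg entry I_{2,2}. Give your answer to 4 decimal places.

1.6069

I_{1,1} = 1.480186 + (1.480186 − 0.571665)/3 = 1.783026
I_{2,1} = 1.583493 + (1.583493 − 1.480186)/3 = 1.617929
I_{2,2} = (16·1.617929 − 1.783026) / 15 = 1.606923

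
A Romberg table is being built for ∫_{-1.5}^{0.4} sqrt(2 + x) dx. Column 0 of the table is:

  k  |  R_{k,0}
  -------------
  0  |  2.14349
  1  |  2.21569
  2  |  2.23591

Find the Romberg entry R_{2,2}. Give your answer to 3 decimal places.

Richardson extrapolation on the trapezoidal column (denominator 4−1=3):
R_{1,1} = (4·2.21569 − 2.14349) / 3 = 2.23976
R_{2,1} = (4·2.23591 − 2.21569) / 3 = 2.24265
R_{2,2} = 2.24265 + (2.24265 − 2.23976)/15 = 2.24284

2.243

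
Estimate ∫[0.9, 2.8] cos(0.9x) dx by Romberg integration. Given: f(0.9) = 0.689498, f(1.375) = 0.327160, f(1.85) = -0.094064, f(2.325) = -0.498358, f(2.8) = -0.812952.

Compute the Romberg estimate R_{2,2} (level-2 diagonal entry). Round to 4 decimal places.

-0.1577

R_{0,0} (trapezoid, 1 panel, h=1.9000): -0.117281
R_{1,0} (trapezoid, 2 panels, h=0.9500): -0.148001
R_{2,0} (trapezoid, 4 panels, h=0.4750): -0.155320
R_{1,1} = -0.148001 + (-0.148001 − (-0.117281))/3 = -0.158241
R_{2,1} = -0.155320 + (-0.155320 − (-0.148001))/3 = -0.157760
R_{2,2} = -0.157760 + (-0.157760 − (-0.158241))/15 = -0.157728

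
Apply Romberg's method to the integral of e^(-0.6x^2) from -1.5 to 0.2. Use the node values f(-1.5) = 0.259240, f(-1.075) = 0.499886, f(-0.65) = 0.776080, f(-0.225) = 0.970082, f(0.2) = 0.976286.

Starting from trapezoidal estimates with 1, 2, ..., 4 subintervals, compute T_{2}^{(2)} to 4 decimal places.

T_{0}^{(0)} (trapezoid, 1 panel, h=1.7000): 1.050197
T_{1}^{(0)} (trapezoid, 2 panels, h=0.8500): 1.184767
T_{2}^{(0)} (trapezoid, 4 panels, h=0.4250): 1.217120
T_{1}^{(1)} = 1.184767 + (1.184767 − 1.050197)/3 = 1.229624
T_{2}^{(1)} = 1.217120 + (1.217120 − 1.184767)/3 = 1.227904
T_{2}^{(2)} = 1.227904 + (1.227904 − 1.229624)/15 = 1.227789

1.2278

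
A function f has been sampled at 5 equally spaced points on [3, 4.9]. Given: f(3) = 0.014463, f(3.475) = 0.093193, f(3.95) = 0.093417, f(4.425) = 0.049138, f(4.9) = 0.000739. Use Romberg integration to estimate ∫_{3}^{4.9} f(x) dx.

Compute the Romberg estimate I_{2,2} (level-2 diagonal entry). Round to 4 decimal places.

I_{0,0} (trapezoid, 1 panel, h=1.9000): 0.014442
I_{1,0} (trapezoid, 2 panels, h=0.9500): 0.095967
I_{2,0} (trapezoid, 4 panels, h=0.4750): 0.115591
I_{1,1} = 0.095967 + (0.095967 − 0.014442)/3 = 0.123142
I_{2,1} = 0.115591 + (0.115591 − 0.095967)/3 = 0.122132
I_{2,2} = 0.122132 + (0.122132 − 0.123142)/15 = 0.122065

0.1221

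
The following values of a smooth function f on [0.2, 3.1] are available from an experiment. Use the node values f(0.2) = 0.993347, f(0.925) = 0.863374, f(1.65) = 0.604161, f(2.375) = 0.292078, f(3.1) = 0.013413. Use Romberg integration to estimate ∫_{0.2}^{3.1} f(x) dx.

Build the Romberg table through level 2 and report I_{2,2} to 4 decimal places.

1.6521

I_{0,0} (trapezoid, 1 panel, h=2.9000): 1.459802
I_{1,0} (trapezoid, 2 panels, h=1.4500): 1.605934
I_{2,0} (trapezoid, 4 panels, h=0.7250): 1.640670
I_{1,1} = 1.605934 + (1.605934 − 1.459802)/3 = 1.654645
I_{2,1} = 1.640670 + (1.640670 − 1.605934)/3 = 1.652249
I_{2,2} = 1.652249 + (1.652249 − 1.654645)/15 = 1.652089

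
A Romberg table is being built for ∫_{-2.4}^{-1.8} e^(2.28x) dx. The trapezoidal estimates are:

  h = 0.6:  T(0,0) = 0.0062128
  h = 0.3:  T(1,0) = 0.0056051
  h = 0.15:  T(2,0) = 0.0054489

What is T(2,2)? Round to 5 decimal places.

0.00540

T(1,1) = 0.0056051 + (0.0056051 − 0.0062128)/3 = 0.0054025
T(2,1) = 0.0054489 + (0.0054489 − 0.0056051)/3 = 0.0053968
T(2,2) = 0.0053968 + (0.0053968 − 0.0054025)/15 = 0.0053964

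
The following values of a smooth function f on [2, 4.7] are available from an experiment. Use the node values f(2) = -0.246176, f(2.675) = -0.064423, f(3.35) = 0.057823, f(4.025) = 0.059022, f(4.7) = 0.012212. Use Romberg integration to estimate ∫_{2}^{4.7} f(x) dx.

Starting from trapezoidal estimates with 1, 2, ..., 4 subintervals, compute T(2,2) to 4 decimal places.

T(0,0) (trapezoid, 1 panel, h=2.7000): -0.315851
T(1,0) (trapezoid, 2 panels, h=1.3500): -0.079865
T(2,0) (trapezoid, 4 panels, h=0.6750): -0.043578
T(1,1) = -0.079865 + (-0.079865 − (-0.315851))/3 = -0.001203
T(2,1) = -0.043578 + (-0.043578 − (-0.079865))/3 = -0.031482
T(2,2) = -0.031482 + (-0.031482 − (-0.001203))/15 = -0.033501

-0.0335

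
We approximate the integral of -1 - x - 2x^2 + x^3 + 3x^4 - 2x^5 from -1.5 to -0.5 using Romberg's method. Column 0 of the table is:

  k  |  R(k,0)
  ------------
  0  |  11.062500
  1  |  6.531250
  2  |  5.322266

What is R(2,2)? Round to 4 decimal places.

Richardson extrapolation on the trapezoidal column (denominator 4−1=3):
R(1,1) = (4·6.531250 − 11.062500) / 3 = 5.020833
R(2,1) = (4·5.322266 − 6.531250) / 3 = 4.919271
R(2,2) = (16·4.919271 − 5.020833) / 15 = 4.912500

4.9125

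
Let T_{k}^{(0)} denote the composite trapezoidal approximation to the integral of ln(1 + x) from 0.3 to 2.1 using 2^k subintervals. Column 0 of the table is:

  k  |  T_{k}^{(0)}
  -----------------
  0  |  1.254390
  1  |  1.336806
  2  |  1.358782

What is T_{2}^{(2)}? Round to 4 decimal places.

T_{1}^{(1)} = 1.336806 + (1.336806 − 1.254390)/3 = 1.364278
T_{2}^{(1)} = (4·1.358782 − 1.336806) / 3 = 1.366107
T_{2}^{(2)} = (16·1.366107 − 1.364278) / 15 = 1.366229

1.3662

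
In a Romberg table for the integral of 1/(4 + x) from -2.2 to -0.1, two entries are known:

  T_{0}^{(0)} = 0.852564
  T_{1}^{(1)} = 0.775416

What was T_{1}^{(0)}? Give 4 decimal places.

From T_{1}^{(1)} = (4·T_{1}^{(0)} − T_{0}^{(0)})/3, solve for T_{1}^{(0)}:
4·T_{1}^{(0)} = 3·0.775416 + 0.852564 = 3.178812
T_{1}^{(0)} = 0.794703

0.7947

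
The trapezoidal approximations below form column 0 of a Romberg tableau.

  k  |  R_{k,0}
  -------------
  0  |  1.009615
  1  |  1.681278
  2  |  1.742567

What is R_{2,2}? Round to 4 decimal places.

1.7535

R_{1,1} = (4·1.681278 − 1.009615) / 3 = 1.905166
R_{2,1} = (4·1.742567 − 1.681278) / 3 = 1.762997
R_{2,2} = 1.762997 + (1.762997 − 1.905166)/15 = 1.753519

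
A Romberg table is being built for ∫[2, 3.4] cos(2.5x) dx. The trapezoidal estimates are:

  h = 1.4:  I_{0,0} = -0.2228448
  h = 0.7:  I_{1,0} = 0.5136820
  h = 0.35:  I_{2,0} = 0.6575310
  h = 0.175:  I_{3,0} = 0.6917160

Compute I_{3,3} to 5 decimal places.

0.70297

Richardson extrapolation on the trapezoidal column (denominator 4−1=3):
I_{1,1} = (4·0.5136820 − (-0.2228448)) / 3 = 0.7591909
I_{2,1} = 0.6575310 + (0.6575310 − 0.5136820)/3 = 0.7054807
I_{3,1} = (4·0.6917160 − 0.6575310) / 3 = 0.7031110
I_{2,2} = 0.7054807 + (0.7054807 − 0.7591909)/15 = 0.7019000
I_{3,2} = (16·0.7031110 − 0.7054807) / 15 = 0.7029530
I_{3,3} = 0.7029530 + (0.7029530 − 0.7019000)/63 = 0.7029697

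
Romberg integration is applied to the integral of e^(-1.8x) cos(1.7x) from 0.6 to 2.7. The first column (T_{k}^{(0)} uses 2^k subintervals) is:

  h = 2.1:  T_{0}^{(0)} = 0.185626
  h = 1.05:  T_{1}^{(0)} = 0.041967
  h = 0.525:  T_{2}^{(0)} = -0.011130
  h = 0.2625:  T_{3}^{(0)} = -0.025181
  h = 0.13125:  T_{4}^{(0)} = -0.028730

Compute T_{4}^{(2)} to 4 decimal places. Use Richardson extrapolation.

-0.0299

T_{3}^{(1)} = -0.025181 + (-0.025181 − (-0.011130))/3 = -0.029865
T_{4}^{(1)} = (4·(-0.028730) − (-0.025181)) / 3 = -0.029913
T_{4}^{(2)} = (16·(-0.029913) − (-0.029865)) / 15 = -0.029916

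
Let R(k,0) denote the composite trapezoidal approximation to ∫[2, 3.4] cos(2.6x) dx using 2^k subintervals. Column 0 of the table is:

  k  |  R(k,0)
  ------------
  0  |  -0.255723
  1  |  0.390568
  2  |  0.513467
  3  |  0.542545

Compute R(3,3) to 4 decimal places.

Richardson extrapolation on the trapezoidal column (denominator 4−1=3):
R(1,1) = 0.390568 + (0.390568 − (-0.255723))/3 = 0.605998
R(2,1) = (4·0.513467 − 0.390568) / 3 = 0.554433
R(3,1) = (4·0.542545 − 0.513467) / 3 = 0.552238
R(2,2) = 0.554433 + (0.554433 − 0.605998)/15 = 0.550995
R(3,2) = (16·0.552238 − 0.554433) / 15 = 0.552092
R(3,3) = (64·0.552092 − 0.550995) / 63 = 0.552109
(Column j=1 coincides with Simpson's rule on the same nodes.)

0.5521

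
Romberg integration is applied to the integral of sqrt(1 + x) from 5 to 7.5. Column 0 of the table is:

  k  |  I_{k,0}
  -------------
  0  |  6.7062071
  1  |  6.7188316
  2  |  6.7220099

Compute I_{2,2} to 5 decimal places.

Richardson extrapolation on the trapezoidal column (denominator 4−1=3):
I_{1,1} = 6.7188316 + (6.7188316 − 6.7062071)/3 = 6.7230398
I_{2,1} = 6.7220099 + (6.7220099 − 6.7188316)/3 = 6.7230693
I_{2,2} = 6.7230693 + (6.7230693 − 6.7230398)/15 = 6.7230713

6.72307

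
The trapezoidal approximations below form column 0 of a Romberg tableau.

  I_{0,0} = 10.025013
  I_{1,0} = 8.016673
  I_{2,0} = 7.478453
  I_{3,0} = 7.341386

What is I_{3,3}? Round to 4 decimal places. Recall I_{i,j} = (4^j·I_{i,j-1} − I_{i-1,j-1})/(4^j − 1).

Richardson extrapolation on the trapezoidal column (denominator 4−1=3):
I_{1,1} = 8.016673 + (8.016673 − 10.025013)/3 = 7.347226
I_{2,1} = 7.478453 + (7.478453 − 8.016673)/3 = 7.299046
I_{3,1} = 7.341386 + (7.341386 − 7.478453)/3 = 7.295697
I_{2,2} = (16·7.299046 − 7.347226) / 15 = 7.295834
I_{3,2} = (16·7.295697 − 7.299046) / 15 = 7.295474
I_{3,3} = 7.295474 + (7.295474 − 7.295834)/63 = 7.295468
(Column j=1 coincides with Simpson's rule on the same nodes.)

7.2955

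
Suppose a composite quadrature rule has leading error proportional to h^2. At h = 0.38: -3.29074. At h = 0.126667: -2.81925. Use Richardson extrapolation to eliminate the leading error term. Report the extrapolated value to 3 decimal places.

The leading error scales as h^2; refining by a factor of 3 reduces it by 3^2 = 9.
Extrapolated value = (9·A(h/3) − A(h)) / (9 − 1)
= (9·(-2.81925) − (-3.29074)) / 8
= -22.08251 / 8 = -2.76031

-2.760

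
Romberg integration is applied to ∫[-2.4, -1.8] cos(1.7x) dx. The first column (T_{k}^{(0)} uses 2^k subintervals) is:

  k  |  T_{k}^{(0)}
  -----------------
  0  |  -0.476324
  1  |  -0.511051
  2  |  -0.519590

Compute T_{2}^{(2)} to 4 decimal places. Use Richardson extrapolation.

T_{1}^{(1)} = -0.511051 + (-0.511051 − (-0.476324))/3 = -0.522627
T_{2}^{(1)} = (4·(-0.519590) − (-0.511051)) / 3 = -0.522436
T_{2}^{(2)} = (16·(-0.522436) − (-0.522627)) / 15 = -0.522423

-0.5224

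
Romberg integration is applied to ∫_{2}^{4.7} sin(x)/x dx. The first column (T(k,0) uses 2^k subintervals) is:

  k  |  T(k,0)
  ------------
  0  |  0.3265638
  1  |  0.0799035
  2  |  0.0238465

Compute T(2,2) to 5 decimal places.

0.00566

T(1,1) = 0.0799035 + (0.0799035 − 0.3265638)/3 = -0.0023166
T(2,1) = 0.0238465 + (0.0238465 − 0.0799035)/3 = 0.0051608
T(2,2) = 0.0051608 + (0.0051608 − (-0.0023166))/15 = 0.0056593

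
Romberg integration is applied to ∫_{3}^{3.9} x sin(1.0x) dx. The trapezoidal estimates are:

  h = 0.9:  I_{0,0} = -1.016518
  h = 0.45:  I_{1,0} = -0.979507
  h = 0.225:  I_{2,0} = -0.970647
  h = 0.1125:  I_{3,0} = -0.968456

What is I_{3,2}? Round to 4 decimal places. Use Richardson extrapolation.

-0.9677

Richardson extrapolation on the trapezoidal column (denominator 4−1=3):
I_{2,1} = -0.970647 + (-0.970647 − (-0.979507))/3 = -0.967694
I_{3,1} = -0.968456 + (-0.968456 − (-0.970647))/3 = -0.967726
I_{3,2} = (16·(-0.967726) − (-0.967694)) / 15 = -0.967728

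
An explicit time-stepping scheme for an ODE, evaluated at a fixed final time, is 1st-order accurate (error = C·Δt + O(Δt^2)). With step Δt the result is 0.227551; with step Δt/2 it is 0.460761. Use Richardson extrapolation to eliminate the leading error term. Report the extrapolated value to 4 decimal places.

The leading error scales as Δt; refining by a factor of 2 reduces it by 2^1 = 2.
Extrapolated value = (2·A(Δt/2) − A(Δt)) / (2 − 1)
= (2·0.460761 − 0.227551) / 1
= 0.693971 / 1 = 0.693971

0.6940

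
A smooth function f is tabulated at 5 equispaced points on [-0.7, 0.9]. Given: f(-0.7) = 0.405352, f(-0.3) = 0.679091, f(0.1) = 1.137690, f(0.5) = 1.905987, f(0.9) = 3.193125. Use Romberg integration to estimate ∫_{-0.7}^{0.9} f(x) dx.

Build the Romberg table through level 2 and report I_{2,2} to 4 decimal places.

2.1611

I_{0,0} (trapezoid, 1 panel, h=1.6000): 2.878782
I_{1,0} (trapezoid, 2 panels, h=0.8000): 2.349543
I_{2,0} (trapezoid, 4 panels, h=0.4000): 2.208803
I_{1,1} = 2.349543 + (2.349543 − 2.878782)/3 = 2.173130
I_{2,1} = 2.208803 + (2.208803 − 2.349543)/3 = 2.161890
I_{2,2} = 2.161890 + (2.161890 − 2.173130)/15 = 2.161141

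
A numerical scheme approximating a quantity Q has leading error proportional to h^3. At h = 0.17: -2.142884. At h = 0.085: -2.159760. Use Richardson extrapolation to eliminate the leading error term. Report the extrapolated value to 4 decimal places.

The leading error scales as h^3; refining by a factor of 2 reduces it by 2^3 = 8.
Extrapolated value = (8·A(h/2) − A(h)) / (8 − 1)
= (8·(-2.159760) − (-2.142884)) / 7
= -15.135196 / 7 = -2.162171

-2.1622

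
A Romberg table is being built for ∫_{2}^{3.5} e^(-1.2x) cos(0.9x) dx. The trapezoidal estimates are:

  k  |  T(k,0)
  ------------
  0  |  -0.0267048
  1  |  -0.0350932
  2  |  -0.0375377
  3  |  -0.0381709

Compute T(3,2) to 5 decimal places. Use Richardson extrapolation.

-0.03838

Richardson extrapolation on the trapezoidal column (denominator 4−1=3):
T(2,1) = (4·(-0.0375377) − (-0.0350932)) / 3 = -0.0383525
T(3,1) = (4·(-0.0381709) − (-0.0375377)) / 3 = -0.0383820
T(3,2) = -0.0383820 + (-0.0383820 − (-0.0383525))/15 = -0.0383840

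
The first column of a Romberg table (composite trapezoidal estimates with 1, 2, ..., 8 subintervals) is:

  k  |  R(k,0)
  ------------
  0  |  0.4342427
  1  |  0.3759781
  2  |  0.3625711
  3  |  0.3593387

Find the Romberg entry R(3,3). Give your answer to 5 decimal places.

R(1,1) = (4·0.3759781 − 0.4342427) / 3 = 0.3565566
R(2,1) = 0.3625711 + (0.3625711 − 0.3759781)/3 = 0.3581021
R(3,1) = 0.3593387 + (0.3593387 − 0.3625711)/3 = 0.3582612
R(2,2) = 0.3581021 + (0.3581021 − 0.3565566)/15 = 0.3582051
R(3,2) = 0.3582612 + (0.3582612 − 0.3581021)/15 = 0.3582718
R(3,3) = (64·0.3582718 − 0.3582051) / 63 = 0.3582729

0.35827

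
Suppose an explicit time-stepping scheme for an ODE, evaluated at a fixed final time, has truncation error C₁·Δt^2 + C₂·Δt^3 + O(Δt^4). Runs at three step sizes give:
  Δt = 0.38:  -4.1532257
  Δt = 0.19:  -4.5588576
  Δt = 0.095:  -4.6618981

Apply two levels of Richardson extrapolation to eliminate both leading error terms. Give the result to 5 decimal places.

-4.69656

First eliminate the Δt^2 term (factor 2^2 = 4):
  B₁ = (4·(-4.5588576) − (-4.1532257))/3 = -4.6940682
  B₂ = (4·(-4.6618981) − (-4.5588576))/3 = -4.6962449
Then eliminate the Δt^3 term (factor 2^3 = 8):
  (8·(-4.6962449) − (-4.6940682))/7 = -4.6965559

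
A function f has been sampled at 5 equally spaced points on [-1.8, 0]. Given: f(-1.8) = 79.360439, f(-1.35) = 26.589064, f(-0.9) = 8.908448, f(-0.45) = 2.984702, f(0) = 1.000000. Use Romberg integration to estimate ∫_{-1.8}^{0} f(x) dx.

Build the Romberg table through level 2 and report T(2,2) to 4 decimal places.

T(0,0) (trapezoid, 1 panel, h=1.8000): 72.324395
T(1,0) (trapezoid, 2 panels, h=0.9000): 44.179801
T(2,0) (trapezoid, 4 panels, h=0.4500): 35.398095
T(1,1) = 44.179801 + (44.179801 − 72.324395)/3 = 34.798270
T(2,1) = 35.398095 + (35.398095 − 44.179801)/3 = 32.470860
T(2,2) = 32.470860 + (32.470860 − 34.798270)/15 = 32.315699

32.3157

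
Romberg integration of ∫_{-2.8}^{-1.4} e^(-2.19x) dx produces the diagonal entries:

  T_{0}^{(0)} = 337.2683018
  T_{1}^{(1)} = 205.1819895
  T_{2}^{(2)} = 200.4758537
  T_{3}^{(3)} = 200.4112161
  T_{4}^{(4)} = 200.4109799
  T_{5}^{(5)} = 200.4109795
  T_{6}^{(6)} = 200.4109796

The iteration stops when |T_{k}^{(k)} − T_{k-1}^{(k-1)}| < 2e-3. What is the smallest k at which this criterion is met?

|T_{1}^{(1)} − T_{0}^{(0)}| = 132.0863123 ≥ 2e-3
|T_{2}^{(2)} − T_{1}^{(1)}| = 4.7061358 ≥ 2e-3
|T_{3}^{(3)} − T_{2}^{(2)}| = 0.0646376 ≥ 2e-3
|T_{4}^{(4)} − T_{3}^{(3)}| = 0.0002362 < 2e-3

k = 4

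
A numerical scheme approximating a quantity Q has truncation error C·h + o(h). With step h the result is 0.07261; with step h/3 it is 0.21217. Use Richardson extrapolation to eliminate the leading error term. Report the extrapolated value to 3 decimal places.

The leading error scales as h; refining by a factor of 3 reduces it by 3^1 = 3.
Extrapolated value = (3·A(h/3) − A(h)) / (3 − 1)
= (3·0.21217 − 0.07261) / 2
= 0.56390 / 2 = 0.28195

0.282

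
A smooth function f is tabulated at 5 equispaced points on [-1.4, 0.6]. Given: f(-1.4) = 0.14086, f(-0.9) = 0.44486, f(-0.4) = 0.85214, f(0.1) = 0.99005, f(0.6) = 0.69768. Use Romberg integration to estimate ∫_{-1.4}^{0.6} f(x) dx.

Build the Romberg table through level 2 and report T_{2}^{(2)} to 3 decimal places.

1.378

T_{0}^{(0)} (trapezoid, 1 panel, h=2.0000): 0.83854
T_{1}^{(0)} (trapezoid, 2 panels, h=1.0000): 1.27141
T_{2}^{(0)} (trapezoid, 4 panels, h=0.5000): 1.35316
T_{1}^{(1)} = 1.27141 + (1.27141 − 0.83854)/3 = 1.41570
T_{2}^{(1)} = 1.35316 + (1.35316 − 1.27141)/3 = 1.38041
T_{2}^{(2)} = 1.38041 + (1.38041 − 1.41570)/15 = 1.37806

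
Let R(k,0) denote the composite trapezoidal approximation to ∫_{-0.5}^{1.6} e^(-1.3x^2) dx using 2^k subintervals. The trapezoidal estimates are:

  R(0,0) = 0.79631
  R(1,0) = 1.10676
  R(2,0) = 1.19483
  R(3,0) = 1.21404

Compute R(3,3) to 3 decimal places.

Richardson extrapolation on the trapezoidal column (denominator 4−1=3):
R(1,1) = (4·1.10676 − 0.79631) / 3 = 1.21024
R(2,1) = (4·1.19483 − 1.10676) / 3 = 1.22419
R(3,1) = (4·1.21404 − 1.19483) / 3 = 1.22044
R(2,2) = (16·1.22419 − 1.21024) / 15 = 1.22512
R(3,2) = 1.22044 + (1.22044 − 1.22419)/15 = 1.22019
R(3,3) = 1.22019 + (1.22019 − 1.22512)/63 = 1.22011
(Column j=1 coincides with Simpson's rule on the same nodes.)

1.220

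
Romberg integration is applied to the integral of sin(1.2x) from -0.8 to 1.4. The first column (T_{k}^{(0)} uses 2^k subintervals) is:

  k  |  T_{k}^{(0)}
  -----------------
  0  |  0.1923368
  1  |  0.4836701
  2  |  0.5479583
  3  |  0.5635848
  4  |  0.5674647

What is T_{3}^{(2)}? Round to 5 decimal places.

T_{2}^{(1)} = (4·0.5479583 − 0.4836701) / 3 = 0.5693877
T_{3}^{(1)} = (4·0.5635848 − 0.5479583) / 3 = 0.5687936
T_{3}^{(2)} = (16·0.5687936 − 0.5693877) / 15 = 0.5687540

0.56875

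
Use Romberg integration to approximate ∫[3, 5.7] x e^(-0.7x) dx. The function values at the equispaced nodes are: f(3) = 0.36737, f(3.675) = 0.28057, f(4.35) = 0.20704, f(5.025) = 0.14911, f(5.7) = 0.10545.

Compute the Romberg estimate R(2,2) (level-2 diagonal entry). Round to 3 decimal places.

R(0,0) (trapezoid, 1 panel, h=2.7000): 0.63831
R(1,0) (trapezoid, 2 panels, h=1.3500): 0.59866
R(2,0) (trapezoid, 4 panels, h=0.6750): 0.58936
R(1,1) = 0.59866 + (0.59866 − 0.63831)/3 = 0.58544
R(2,1) = 0.58936 + (0.58936 − 0.59866)/3 = 0.58626
R(2,2) = 0.58626 + (0.58626 − 0.58544)/15 = 0.58631

0.586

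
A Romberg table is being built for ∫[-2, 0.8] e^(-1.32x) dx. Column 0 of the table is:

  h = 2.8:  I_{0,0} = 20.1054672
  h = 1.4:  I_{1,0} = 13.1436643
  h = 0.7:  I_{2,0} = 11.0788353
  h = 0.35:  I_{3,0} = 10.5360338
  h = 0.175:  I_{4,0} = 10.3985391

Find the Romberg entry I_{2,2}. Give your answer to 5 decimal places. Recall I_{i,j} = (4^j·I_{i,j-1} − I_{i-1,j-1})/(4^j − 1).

Richardson extrapolation on the trapezoidal column (denominator 4−1=3):
I_{1,1} = 13.1436643 + (13.1436643 − 20.1054672)/3 = 10.8230633
I_{2,1} = 11.0788353 + (11.0788353 − 13.1436643)/3 = 10.3905590
I_{2,2} = 10.3905590 + (10.3905590 − 10.8230633)/15 = 10.3617254

10.36173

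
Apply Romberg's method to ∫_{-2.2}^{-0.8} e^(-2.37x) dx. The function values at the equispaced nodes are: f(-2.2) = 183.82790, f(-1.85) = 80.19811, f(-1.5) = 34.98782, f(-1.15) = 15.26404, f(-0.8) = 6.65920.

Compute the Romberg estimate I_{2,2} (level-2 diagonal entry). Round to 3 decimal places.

I_{0,0} (trapezoid, 1 panel, h=1.4000): 133.34097
I_{1,0} (trapezoid, 2 panels, h=0.7000): 91.16196
I_{2,0} (trapezoid, 4 panels, h=0.3500): 78.99273
I_{1,1} = 91.16196 + (91.16196 − 133.34097)/3 = 77.10229
I_{2,1} = 78.99273 + (78.99273 − 91.16196)/3 = 74.93632
I_{2,2} = 74.93632 + (74.93632 − 77.10229)/15 = 74.79192

74.792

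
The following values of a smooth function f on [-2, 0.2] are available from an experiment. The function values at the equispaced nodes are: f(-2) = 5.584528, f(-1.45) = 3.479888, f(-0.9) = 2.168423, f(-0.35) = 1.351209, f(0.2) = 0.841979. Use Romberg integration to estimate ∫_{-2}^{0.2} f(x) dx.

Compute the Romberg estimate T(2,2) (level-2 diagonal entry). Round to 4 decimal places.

T(0,0) (trapezoid, 1 panel, h=2.2000): 7.069158
T(1,0) (trapezoid, 2 panels, h=1.1000): 5.919844
T(2,0) (trapezoid, 4 panels, h=0.5500): 5.617025
T(1,1) = 5.919844 + (5.919844 − 7.069158)/3 = 5.536739
T(2,1) = 5.617025 + (5.617025 − 5.919844)/3 = 5.516085
T(2,2) = 5.516085 + (5.516085 − 5.536739)/15 = 5.514708

5.5147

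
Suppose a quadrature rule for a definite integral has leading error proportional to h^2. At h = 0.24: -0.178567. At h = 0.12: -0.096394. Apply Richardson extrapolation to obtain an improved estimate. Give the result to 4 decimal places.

Extrapolated value = (4·A(h/2) − A(h)) / (4 − 1)
= (4·(-0.096394) − (-0.178567)) / 3
= -0.207009 / 3 = -0.069003

-0.0690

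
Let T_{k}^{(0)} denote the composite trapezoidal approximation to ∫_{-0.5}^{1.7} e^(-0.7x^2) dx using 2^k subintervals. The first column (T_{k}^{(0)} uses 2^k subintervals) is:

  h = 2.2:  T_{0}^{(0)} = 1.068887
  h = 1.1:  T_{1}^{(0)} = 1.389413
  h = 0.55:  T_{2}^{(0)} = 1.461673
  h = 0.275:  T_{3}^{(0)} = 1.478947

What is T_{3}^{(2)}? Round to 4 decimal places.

1.4846

Richardson extrapolation on the trapezoidal column (denominator 4−1=3):
T_{2}^{(1)} = 1.461673 + (1.461673 − 1.389413)/3 = 1.485760
T_{3}^{(1)} = 1.478947 + (1.478947 − 1.461673)/3 = 1.484705
T_{3}^{(2)} = (16·1.484705 − 1.485760) / 15 = 1.484635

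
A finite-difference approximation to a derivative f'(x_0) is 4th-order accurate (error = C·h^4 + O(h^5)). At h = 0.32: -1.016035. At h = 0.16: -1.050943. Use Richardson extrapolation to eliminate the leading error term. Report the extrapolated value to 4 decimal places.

-1.0533

The leading error scales as h^4; refining by a factor of 2 reduces it by 2^4 = 16.
Extrapolated value = (16·A(h/2) − A(h)) / (16 − 1)
= (16·(-1.050943) − (-1.016035)) / 15
= -15.799053 / 15 = -1.053270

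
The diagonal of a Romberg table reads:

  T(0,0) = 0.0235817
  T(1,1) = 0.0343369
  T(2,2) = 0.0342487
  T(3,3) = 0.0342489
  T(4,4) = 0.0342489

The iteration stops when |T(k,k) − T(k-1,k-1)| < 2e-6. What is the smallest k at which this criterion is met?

|T(1,1) − T(0,0)| = 0.0107552 ≥ 2e-6
|T(2,2) − T(1,1)| = 0.0000882 ≥ 2e-6
|T(3,3) − T(2,2)| = 0.0000002 < 2e-6

k = 3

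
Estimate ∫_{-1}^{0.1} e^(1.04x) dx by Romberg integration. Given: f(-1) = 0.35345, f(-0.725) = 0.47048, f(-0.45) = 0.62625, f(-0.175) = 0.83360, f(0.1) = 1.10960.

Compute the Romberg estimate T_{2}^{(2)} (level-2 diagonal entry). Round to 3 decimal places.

0.727

T_{0}^{(0)} (trapezoid, 1 panel, h=1.1000): 0.80468
T_{1}^{(0)} (trapezoid, 2 panels, h=0.5500): 0.74678
T_{2}^{(0)} (trapezoid, 4 panels, h=0.2750): 0.73201
T_{1}^{(1)} = 0.74678 + (0.74678 − 0.80468)/3 = 0.72748
T_{2}^{(1)} = 0.73201 + (0.73201 − 0.74678)/3 = 0.72709
T_{2}^{(2)} = 0.72709 + (0.72709 − 0.72748)/15 = 0.72706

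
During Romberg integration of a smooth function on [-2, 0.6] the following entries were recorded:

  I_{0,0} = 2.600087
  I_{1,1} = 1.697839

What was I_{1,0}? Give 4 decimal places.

From I_{1,1} = (4·I_{1,0} − I_{0,0})/3, solve for I_{1,0}:
4·I_{1,0} = 3·1.697839 + 2.600087 = 7.693604
I_{1,0} = 1.923401

1.9234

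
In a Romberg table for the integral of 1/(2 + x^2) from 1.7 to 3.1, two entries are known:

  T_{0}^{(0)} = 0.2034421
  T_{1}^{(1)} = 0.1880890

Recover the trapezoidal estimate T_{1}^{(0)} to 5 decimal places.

From T_{1}^{(1)} = (4·T_{1}^{(0)} − T_{0}^{(0)})/3, solve for T_{1}^{(0)}:
4·T_{1}^{(0)} = 3·0.1880890 + 0.2034421 = 0.7677091
T_{1}^{(0)} = 0.1919273

0.19193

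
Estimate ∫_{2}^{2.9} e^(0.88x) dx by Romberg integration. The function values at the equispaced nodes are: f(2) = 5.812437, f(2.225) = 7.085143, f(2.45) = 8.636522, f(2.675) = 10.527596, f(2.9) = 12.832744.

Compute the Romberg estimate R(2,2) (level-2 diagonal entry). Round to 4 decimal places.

7.9776

R(0,0) (trapezoid, 1 panel, h=0.9000): 8.390331
R(1,0) (trapezoid, 2 panels, h=0.4500): 8.081601
R(2,0) (trapezoid, 4 panels, h=0.2250): 8.003667
R(1,1) = 8.081601 + (8.081601 − 8.390331)/3 = 7.978691
R(2,1) = 8.003667 + (8.003667 − 8.081601)/3 = 7.977689
R(2,2) = 7.977689 + (7.977689 − 7.978691)/15 = 7.977622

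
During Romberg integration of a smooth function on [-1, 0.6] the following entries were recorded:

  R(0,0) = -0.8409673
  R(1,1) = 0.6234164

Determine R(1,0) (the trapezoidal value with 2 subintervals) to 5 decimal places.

0.25732

From R(1,1) = (4·R(1,0) − R(0,0))/3, solve for R(1,0):
4·R(1,0) = 3·0.6234164 + (-0.8409673) = 1.0292819
R(1,0) = 0.2573205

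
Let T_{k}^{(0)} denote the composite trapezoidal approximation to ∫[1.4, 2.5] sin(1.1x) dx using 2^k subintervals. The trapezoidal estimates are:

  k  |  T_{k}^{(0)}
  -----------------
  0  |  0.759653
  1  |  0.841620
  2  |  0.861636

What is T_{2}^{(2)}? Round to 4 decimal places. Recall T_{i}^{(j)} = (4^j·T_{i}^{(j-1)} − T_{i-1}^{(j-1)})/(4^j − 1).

0.8683

T_{1}^{(1)} = (4·0.841620 − 0.759653) / 3 = 0.868942
T_{2}^{(1)} = (4·0.861636 − 0.841620) / 3 = 0.868308
T_{2}^{(2)} = 0.868308 + (0.868308 − 0.868942)/15 = 0.868266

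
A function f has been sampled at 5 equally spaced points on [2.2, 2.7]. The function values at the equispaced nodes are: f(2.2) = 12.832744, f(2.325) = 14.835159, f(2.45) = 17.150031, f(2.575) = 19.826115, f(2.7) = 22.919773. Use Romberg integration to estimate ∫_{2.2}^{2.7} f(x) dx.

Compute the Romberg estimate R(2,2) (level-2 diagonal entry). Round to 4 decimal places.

8.6957

R(0,0) (trapezoid, 1 panel, h=0.5000): 8.938129
R(1,0) (trapezoid, 2 panels, h=0.2500): 8.756572
R(2,0) (trapezoid, 4 panels, h=0.1250): 8.710945
R(1,1) = 8.756572 + (8.756572 − 8.938129)/3 = 8.696053
R(2,1) = 8.710945 + (8.710945 − 8.756572)/3 = 8.695736
R(2,2) = 8.695736 + (8.695736 − 8.696053)/15 = 8.695715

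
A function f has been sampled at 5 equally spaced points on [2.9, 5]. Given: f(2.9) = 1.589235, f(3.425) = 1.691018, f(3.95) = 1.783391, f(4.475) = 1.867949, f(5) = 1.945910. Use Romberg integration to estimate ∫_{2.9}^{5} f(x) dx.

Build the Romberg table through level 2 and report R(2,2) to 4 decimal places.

3.7341

R(0,0) (trapezoid, 1 panel, h=2.1000): 3.711902
R(1,0) (trapezoid, 2 panels, h=1.0500): 3.728512
R(2,0) (trapezoid, 4 panels, h=0.5250): 3.732714
R(1,1) = 3.728512 + (3.728512 − 3.711902)/3 = 3.734049
R(2,1) = 3.732714 + (3.732714 − 3.728512)/3 = 3.734115
R(2,2) = 3.734115 + (3.734115 − 3.734049)/15 = 3.734119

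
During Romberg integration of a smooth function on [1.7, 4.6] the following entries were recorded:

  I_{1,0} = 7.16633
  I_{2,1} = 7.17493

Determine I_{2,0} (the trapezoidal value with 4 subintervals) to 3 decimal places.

7.173

From I_{2,1} = (4·I_{2,0} − I_{1,0})/3, solve for I_{2,0}:
4·I_{2,0} = 3·7.17493 + 7.16633 = 28.69112
I_{2,0} = 7.17278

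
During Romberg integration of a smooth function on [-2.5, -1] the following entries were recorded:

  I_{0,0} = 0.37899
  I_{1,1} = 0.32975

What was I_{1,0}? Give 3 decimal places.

0.342

From I_{1,1} = (4·I_{1,0} − I_{0,0})/3, solve for I_{1,0}:
4·I_{1,0} = 3·0.32975 + 0.37899 = 1.36824
I_{1,0} = 0.34206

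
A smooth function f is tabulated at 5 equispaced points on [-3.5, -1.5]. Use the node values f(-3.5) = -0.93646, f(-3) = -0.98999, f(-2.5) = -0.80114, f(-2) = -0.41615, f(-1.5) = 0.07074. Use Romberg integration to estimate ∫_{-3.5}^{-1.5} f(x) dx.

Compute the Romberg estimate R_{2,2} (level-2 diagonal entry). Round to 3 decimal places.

-1.348

R_{0,0} (trapezoid, 1 panel, h=2.0000): -0.86572
R_{1,0} (trapezoid, 2 panels, h=1.0000): -1.23400
R_{2,0} (trapezoid, 4 panels, h=0.5000): -1.32007
R_{1,1} = -1.23400 + (-1.23400 − (-0.86572))/3 = -1.35676
R_{2,1} = -1.32007 + (-1.32007 − (-1.23400))/3 = -1.34876
R_{2,2} = -1.34876 + (-1.34876 − (-1.35676))/15 = -1.34823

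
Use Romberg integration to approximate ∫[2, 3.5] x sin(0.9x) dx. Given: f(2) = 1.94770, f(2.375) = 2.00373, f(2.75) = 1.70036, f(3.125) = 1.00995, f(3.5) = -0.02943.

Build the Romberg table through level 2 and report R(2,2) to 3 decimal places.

R(0,0) (trapezoid, 1 panel, h=1.5000): 1.43870
R(1,0) (trapezoid, 2 panels, h=0.7500): 1.99462
R(2,0) (trapezoid, 4 panels, h=0.3750): 2.12744
R(1,1) = 1.99462 + (1.99462 − 1.43870)/3 = 2.17993
R(2,1) = 2.12744 + (2.12744 − 1.99462)/3 = 2.17171
R(2,2) = 2.17171 + (2.17171 − 2.17993)/15 = 2.17116

2.171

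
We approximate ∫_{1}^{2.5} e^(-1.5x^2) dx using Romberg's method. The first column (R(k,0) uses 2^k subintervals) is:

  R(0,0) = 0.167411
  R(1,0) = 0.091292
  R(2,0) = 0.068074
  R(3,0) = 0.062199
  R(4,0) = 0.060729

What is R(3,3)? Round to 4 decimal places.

0.0602

Richardson extrapolation on the trapezoidal column (denominator 4−1=3):
R(1,1) = 0.091292 + (0.091292 − 0.167411)/3 = 0.065919
R(2,1) = (4·0.068074 − 0.091292) / 3 = 0.060335
R(3,1) = 0.062199 + (0.062199 − 0.068074)/3 = 0.060241
R(2,2) = (16·0.060335 − 0.065919) / 15 = 0.059963
R(3,2) = (16·0.060241 − 0.060335) / 15 = 0.060235
R(3,3) = 0.060235 + (0.060235 − 0.059963)/63 = 0.060239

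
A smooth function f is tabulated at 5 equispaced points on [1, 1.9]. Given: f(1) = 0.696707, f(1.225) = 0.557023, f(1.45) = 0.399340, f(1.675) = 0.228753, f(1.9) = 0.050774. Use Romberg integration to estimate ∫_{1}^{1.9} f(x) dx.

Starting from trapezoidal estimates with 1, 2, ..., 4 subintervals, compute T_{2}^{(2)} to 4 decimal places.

T_{0}^{(0)} (trapezoid, 1 panel, h=0.9000): 0.336366
T_{1}^{(0)} (trapezoid, 2 panels, h=0.4500): 0.347886
T_{2}^{(0)} (trapezoid, 4 panels, h=0.2250): 0.350743
T_{1}^{(1)} = 0.347886 + (0.347886 − 0.336366)/3 = 0.351726
T_{2}^{(1)} = 0.350743 + (0.350743 − 0.347886)/3 = 0.351695
T_{2}^{(2)} = 0.351695 + (0.351695 − 0.351726)/15 = 0.351693

0.3517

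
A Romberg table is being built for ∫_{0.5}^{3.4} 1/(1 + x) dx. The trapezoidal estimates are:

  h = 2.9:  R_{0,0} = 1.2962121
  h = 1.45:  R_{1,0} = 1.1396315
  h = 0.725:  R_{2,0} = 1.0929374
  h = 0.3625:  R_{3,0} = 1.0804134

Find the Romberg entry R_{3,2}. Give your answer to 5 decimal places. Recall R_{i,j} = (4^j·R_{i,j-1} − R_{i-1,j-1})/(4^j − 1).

Richardson extrapolation on the trapezoidal column (denominator 4−1=3):
R_{2,1} = 1.0929374 + (1.0929374 − 1.1396315)/3 = 1.0773727
R_{3,1} = (4·1.0804134 − 1.0929374) / 3 = 1.0762387
R_{3,2} = 1.0762387 + (1.0762387 − 1.0773727)/15 = 1.0761631
(Column j=1 coincides with Simpson's rule on the same nodes.)

1.07616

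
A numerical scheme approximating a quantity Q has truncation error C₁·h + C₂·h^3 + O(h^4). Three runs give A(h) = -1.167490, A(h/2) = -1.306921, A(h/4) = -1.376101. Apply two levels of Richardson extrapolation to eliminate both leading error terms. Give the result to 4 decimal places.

-1.4451

First eliminate the h term (factor 2^1 = 2):
  B₁ = (2·(-1.306921) − (-1.167490))/1 = -1.446352
  B₂ = (2·(-1.376101) − (-1.306921))/1 = -1.445281
Then eliminate the h^3 term (factor 2^3 = 8):
  (8·(-1.445281) − (-1.446352))/7 = -1.445128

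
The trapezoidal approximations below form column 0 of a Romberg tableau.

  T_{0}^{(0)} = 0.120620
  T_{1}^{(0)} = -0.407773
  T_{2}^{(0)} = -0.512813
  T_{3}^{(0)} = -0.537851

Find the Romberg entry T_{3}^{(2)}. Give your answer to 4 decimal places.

-0.5461

T_{2}^{(1)} = (4·(-0.512813) − (-0.407773)) / 3 = -0.547826
T_{3}^{(1)} = -0.537851 + (-0.537851 − (-0.512813))/3 = -0.546197
T_{3}^{(2)} = -0.546197 + (-0.546197 − (-0.547826))/15 = -0.546088
(Column j=1 coincides with Simpson's rule on the same nodes.)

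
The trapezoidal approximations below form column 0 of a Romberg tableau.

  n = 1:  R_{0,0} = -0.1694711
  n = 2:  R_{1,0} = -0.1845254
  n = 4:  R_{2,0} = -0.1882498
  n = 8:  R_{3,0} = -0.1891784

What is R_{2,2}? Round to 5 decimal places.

Richardson extrapolation on the trapezoidal column (denominator 4−1=3):
R_{1,1} = (4·(-0.1845254) − (-0.1694711)) / 3 = -0.1895435
R_{2,1} = (4·(-0.1882498) − (-0.1845254)) / 3 = -0.1894913
R_{2,2} = (16·(-0.1894913) − (-0.1895435)) / 15 = -0.1894878

-0.18949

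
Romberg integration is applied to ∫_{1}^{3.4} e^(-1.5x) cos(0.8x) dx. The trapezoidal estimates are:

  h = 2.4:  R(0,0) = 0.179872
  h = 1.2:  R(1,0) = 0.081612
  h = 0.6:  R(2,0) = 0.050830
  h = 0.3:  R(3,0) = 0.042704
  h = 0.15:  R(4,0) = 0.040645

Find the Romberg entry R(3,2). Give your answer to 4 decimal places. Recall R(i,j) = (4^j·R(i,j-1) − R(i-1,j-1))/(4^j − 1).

Richardson extrapolation on the trapezoidal column (denominator 4−1=3):
R(2,1) = (4·0.050830 − 0.081612) / 3 = 0.040569
R(3,1) = 0.042704 + (0.042704 − 0.050830)/3 = 0.039995
R(3,2) = 0.039995 + (0.039995 − 0.040569)/15 = 0.039957

0.0400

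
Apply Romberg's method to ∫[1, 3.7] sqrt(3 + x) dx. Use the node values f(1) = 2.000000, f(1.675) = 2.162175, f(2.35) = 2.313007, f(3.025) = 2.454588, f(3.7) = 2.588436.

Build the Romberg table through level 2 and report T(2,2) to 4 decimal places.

T(0,0) (trapezoid, 1 panel, h=2.7000): 6.194389
T(1,0) (trapezoid, 2 panels, h=1.3500): 6.219754
T(2,0) (trapezoid, 4 panels, h=0.6750): 6.226192
T(1,1) = 6.219754 + (6.219754 − 6.194389)/3 = 6.228209
T(2,1) = 6.226192 + (6.226192 − 6.219754)/3 = 6.228338
T(2,2) = 6.228338 + (6.228338 − 6.228209)/15 = 6.228347

6.2283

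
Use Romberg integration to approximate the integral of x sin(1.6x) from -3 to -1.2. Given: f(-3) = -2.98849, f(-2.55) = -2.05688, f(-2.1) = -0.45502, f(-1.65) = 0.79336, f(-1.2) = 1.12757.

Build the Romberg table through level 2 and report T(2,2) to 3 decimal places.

-1.178

T(0,0) (trapezoid, 1 panel, h=1.8000): -1.67483
T(1,0) (trapezoid, 2 panels, h=0.9000): -1.24693
T(2,0) (trapezoid, 4 panels, h=0.4500): -1.19205
T(1,1) = -1.24693 + (-1.24693 − (-1.67483))/3 = -1.10430
T(2,1) = -1.19205 + (-1.19205 − (-1.24693))/3 = -1.17376
T(2,2) = -1.17376 + (-1.17376 − (-1.10430))/15 = -1.17839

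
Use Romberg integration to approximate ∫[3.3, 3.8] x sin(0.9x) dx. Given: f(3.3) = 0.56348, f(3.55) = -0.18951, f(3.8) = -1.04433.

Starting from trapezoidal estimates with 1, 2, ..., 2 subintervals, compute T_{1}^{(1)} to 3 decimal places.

-0.103

T_{0}^{(0)} (trapezoid, 1 panel, h=0.5000): -0.12021
T_{1}^{(0)} (trapezoid, 2 panels, h=0.2500): -0.10748
T_{1}^{(1)} = -0.10748 + (-0.10748 − (-0.12021))/3 = -0.10324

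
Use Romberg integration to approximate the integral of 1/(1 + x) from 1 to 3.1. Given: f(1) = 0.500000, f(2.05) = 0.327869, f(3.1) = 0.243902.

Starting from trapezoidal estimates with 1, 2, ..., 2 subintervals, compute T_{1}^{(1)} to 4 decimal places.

0.7194

T_{0}^{(0)} (trapezoid, 1 panel, h=2.1000): 0.781097
T_{1}^{(0)} (trapezoid, 2 panels, h=1.0500): 0.734811
T_{1}^{(1)} = 0.734811 + (0.734811 − 0.781097)/3 = 0.719382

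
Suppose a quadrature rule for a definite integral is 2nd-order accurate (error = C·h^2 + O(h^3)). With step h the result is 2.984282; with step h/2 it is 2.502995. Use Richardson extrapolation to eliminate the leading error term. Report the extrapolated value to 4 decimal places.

2.3426

The leading error scales as h^2; refining by a factor of 2 reduces it by 2^2 = 4.
Extrapolated value = (4·A(h/2) − A(h)) / (4 − 1)
= (4·2.502995 − 2.984282) / 3
= 7.027698 / 3 = 2.342566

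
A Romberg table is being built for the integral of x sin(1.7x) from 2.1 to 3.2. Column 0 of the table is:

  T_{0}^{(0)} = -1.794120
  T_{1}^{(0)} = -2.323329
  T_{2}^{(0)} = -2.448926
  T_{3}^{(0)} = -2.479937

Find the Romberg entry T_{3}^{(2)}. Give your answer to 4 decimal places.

T_{2}^{(1)} = -2.448926 + (-2.448926 − (-2.323329))/3 = -2.490792
T_{3}^{(1)} = -2.479937 + (-2.479937 − (-2.448926))/3 = -2.490274
T_{3}^{(2)} = -2.490274 + (-2.490274 − (-2.490792))/15 = -2.490239

-2.4902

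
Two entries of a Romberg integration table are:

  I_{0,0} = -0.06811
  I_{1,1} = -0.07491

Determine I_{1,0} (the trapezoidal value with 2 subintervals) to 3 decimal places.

From I_{1,1} = (4·I_{1,0} − I_{0,0})/3, solve for I_{1,0}:
4·I_{1,0} = 3·(-0.07491) + (-0.06811) = -0.29284
I_{1,0} = -0.07321

-0.073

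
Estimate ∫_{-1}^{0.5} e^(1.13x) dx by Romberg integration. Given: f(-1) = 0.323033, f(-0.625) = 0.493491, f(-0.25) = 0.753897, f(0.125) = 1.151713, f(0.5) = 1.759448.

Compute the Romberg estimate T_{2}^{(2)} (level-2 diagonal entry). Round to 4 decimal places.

1.2712

T_{0}^{(0)} (trapezoid, 1 panel, h=1.5000): 1.561861
T_{1}^{(0)} (trapezoid, 2 panels, h=0.7500): 1.346353
T_{2}^{(0)} (trapezoid, 4 panels, h=0.3750): 1.290128
T_{1}^{(1)} = 1.346353 + (1.346353 − 1.561861)/3 = 1.274517
T_{2}^{(1)} = 1.290128 + (1.290128 − 1.346353)/3 = 1.271386
T_{2}^{(2)} = 1.271386 + (1.271386 − 1.274517)/15 = 1.271177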